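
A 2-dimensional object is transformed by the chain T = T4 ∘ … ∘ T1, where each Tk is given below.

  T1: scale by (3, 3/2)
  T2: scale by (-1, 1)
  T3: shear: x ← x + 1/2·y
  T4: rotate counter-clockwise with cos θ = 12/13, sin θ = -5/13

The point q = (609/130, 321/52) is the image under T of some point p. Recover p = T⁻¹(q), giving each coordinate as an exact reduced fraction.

T1 = [3 0 0; 0 3/2 0; 0 0 1]
T2·T1 = [-3 0 0; 0 3/2 0; 0 0 1]
T3·…·T1 = [-3 3/4 0; 0 3/2 0; 0 0 1]
T4·…·T1 = [-36/13 33/26 0; 15/13 57/52 0; 0 0 1]
det M = -9/2; M⁻¹ = [-19/78 11/39 0; 10/39 8/13 0; 0 0 1]
M⁻¹ · (609/130, 321/52)ᵀ = (3/5, 5)ᵀ

p = (3/5, 5)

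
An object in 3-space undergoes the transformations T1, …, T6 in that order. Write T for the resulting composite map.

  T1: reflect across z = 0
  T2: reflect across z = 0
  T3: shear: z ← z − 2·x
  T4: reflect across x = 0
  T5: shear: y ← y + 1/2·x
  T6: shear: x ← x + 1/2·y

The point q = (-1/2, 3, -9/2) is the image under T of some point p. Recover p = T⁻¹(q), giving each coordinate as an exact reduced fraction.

T1 = [1 0 0 0; 0 1 0 0; 0 0 -1 0; 0 0 0 1]
T2·T1 = [1 0 0 0; 0 1 0 0; 0 0 1 0; 0 0 0 1]
T3·…·T1 = [1 0 0 0; 0 1 0 0; -2 0 1 0; 0 0 0 1]
T4·…·T1 = [-1 0 0 0; 0 1 0 0; -2 0 1 0; 0 0 0 1]
T5·…·T1 = [-1 0 0 0; -1/2 1 0 0; -2 0 1 0; 0 0 0 1]
T6·…·T1 = [-5/4 1/2 0 0; -1/2 1 0 0; -2 0 1 0; 0 0 0 1]
det M = -1; M⁻¹ = [-1 1/2 0 0; -1/2 5/4 0 0; -2 1 1 0; 0 0 0 1]
M⁻¹ · (-1/2, 3, -9/2)ᵀ = (2, 4, -1/2)ᵀ

p = (2, 4, -1/2)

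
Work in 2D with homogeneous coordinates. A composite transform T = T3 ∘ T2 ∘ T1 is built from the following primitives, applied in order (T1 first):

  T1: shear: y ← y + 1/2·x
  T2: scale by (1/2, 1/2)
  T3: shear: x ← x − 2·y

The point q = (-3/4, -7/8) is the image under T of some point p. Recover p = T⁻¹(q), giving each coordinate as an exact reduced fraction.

T1 = [1 0 0; 1/2 1 0; 0 0 1]
T2·T1 = [1/2 0 0; 1/4 1/2 0; 0 0 1]
T3·…·T1 = [0 -1 0; 1/4 1/2 0; 0 0 1]
det M = 1/4; M⁻¹ = [2 4 0; -1 0 0; 0 0 1]
M⁻¹ · (-3/4, -7/8)ᵀ = (-5, 3/4)ᵀ

p = (-5, 3/4)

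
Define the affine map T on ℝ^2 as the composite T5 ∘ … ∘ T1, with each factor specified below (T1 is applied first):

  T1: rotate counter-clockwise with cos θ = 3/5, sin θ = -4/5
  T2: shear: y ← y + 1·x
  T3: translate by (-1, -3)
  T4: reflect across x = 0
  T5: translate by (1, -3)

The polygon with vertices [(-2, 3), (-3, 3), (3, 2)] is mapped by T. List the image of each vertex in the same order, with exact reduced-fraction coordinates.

T1 rotate counter-clockwise with cos θ = 3/5, sin θ = -4/5: (-2, 3) → (6/5, 17/5); (-3, 3) → (3/5, 21/5); (3, 2) → (17/5, -6/5)
T2 shear: y ← y + 1·x: (6/5, 17/5) → (6/5, 23/5); (3/5, 21/5) → (3/5, 24/5); (17/5, -6/5) → (17/5, 11/5)
T3 translate by (-1, -3): (6/5, 23/5) → (1/5, 8/5); (3/5, 24/5) → (-2/5, 9/5); (17/5, 11/5) → (12/5, -4/5)
T4 reflect across x = 0: (1/5, 8/5) → (-1/5, 8/5); (-2/5, 9/5) → (2/5, 9/5); (12/5, -4/5) → (-12/5, -4/5)
T5 translate by (1, -3): (-1/5, 8/5) → (4/5, -7/5); (2/5, 9/5) → (7/5, -6/5); (-12/5, -4/5) → (-7/5, -19/5)

image vertices: (4/5, -7/5), (7/5, -6/5), (-7/5, -19/5)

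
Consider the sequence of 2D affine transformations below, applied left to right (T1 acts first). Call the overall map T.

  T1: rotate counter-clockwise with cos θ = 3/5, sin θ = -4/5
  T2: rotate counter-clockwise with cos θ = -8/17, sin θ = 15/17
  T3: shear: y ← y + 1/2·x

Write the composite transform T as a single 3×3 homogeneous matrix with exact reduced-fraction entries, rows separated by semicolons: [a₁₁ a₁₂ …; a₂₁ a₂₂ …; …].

T = [36/85 -77/85 0; 19/17 -1/34 0; 0 0 1]

T1 = [3/5 4/5 0; -4/5 3/5 0; 0 0 1]
T2·T1 = [36/85 -77/85 0; 77/85 36/85 0; 0 0 1]
T3·…·T1 = [36/85 -77/85 0; 19/17 -1/34 0; 0 0 1]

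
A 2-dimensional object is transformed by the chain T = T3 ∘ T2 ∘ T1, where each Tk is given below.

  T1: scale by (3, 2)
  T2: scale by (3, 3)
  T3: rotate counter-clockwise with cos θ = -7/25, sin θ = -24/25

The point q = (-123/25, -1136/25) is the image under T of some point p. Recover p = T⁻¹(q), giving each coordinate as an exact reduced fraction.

T1 = [3 0 0; 0 2 0; 0 0 1]
T2·T1 = [9 0 0; 0 6 0; 0 0 1]
T3·…·T1 = [-63/25 144/25 0; -216/25 -42/25 0; 0 0 1]
det M = 54; M⁻¹ = [-7/225 -8/75 0; 4/25 -7/150 0; 0 0 1]
M⁻¹ · (-123/25, -1136/25)ᵀ = (5, 4/3)ᵀ

p = (5, 4/3)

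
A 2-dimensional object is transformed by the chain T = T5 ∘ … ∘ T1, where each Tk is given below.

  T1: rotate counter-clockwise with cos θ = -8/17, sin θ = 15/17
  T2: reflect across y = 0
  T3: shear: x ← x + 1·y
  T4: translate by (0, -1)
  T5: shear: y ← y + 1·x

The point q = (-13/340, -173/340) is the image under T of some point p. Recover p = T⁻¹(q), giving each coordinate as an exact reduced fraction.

T1 = [-8/17 -15/17 0; 15/17 -8/17 0; 0 0 1]
T2·T1 = [-8/17 -15/17 0; -15/17 8/17 0; 0 0 1]
T3·…·T1 = [-23/17 -7/17 0; -15/17 8/17 0; 0 0 1]
T4·…·T1 = [-23/17 -7/17 0; -15/17 8/17 -1; 0 0 1]
T5·…·T1 = [-23/17 -7/17 0; -38/17 1/17 -1; 0 0 1]
det M = -1; M⁻¹ = [-1/17 -7/17 -7/17; -38/17 23/17 23/17; 0 0 1]
M⁻¹ · (-13/340, -173/340)ᵀ = (-1/5, 3/4)ᵀ

p = (-1/5, 3/4)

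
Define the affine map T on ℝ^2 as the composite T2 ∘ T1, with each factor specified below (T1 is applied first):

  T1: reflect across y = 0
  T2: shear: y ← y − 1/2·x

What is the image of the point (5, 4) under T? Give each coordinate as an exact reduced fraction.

T1 reflect across y = 0: (5, 4) → (5, -4)
T2 shear: y ← y − 1/2·x: (5, -4) → (5, -13/2)

T(p) = (5, -13/2)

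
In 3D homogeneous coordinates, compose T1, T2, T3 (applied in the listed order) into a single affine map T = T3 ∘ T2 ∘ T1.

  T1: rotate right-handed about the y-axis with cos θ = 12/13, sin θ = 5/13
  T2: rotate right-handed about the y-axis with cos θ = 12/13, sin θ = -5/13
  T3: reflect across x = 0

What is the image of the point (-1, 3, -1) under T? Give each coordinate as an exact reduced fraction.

T(p) = (1, 3, -1)

T1 rotate right-handed about the y-axis with cos θ = 12/13, sin θ = 5/13: (-1, 3, -1) → (-17/13, 3, -7/13)
T2 rotate right-handed about the y-axis with cos θ = 12/13, sin θ = -5/13: (-17/13, 3, -7/13) → (-1, 3, -1)
T3 reflect across x = 0: (-1, 3, -1) → (1, 3, -1)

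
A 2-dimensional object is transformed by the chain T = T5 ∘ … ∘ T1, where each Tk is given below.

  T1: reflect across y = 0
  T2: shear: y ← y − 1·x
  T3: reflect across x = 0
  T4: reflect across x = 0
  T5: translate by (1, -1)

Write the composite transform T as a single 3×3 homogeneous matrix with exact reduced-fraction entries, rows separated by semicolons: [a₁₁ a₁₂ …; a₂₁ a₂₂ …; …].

T1 = [1 0 0; 0 -1 0; 0 0 1]
T2·T1 = [1 0 0; -1 -1 0; 0 0 1]
T3·…·T1 = [-1 0 0; -1 -1 0; 0 0 1]
T4·…·T1 = [1 0 0; -1 -1 0; 0 0 1]
T5·…·T1 = [1 0 1; -1 -1 -1; 0 0 1]

T = [1 0 1; -1 -1 -1; 0 0 1]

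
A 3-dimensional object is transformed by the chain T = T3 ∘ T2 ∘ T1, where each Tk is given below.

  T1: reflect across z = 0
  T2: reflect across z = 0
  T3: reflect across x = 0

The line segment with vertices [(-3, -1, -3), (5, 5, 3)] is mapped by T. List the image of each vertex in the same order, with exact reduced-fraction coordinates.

T1 reflect across z = 0: (-3, -1, -3) → (-3, -1, 3); (5, 5, 3) → (5, 5, -3)
T2 reflect across z = 0: (-3, -1, 3) → (-3, -1, -3); (5, 5, -3) → (5, 5, 3)
T3 reflect across x = 0: (-3, -1, -3) → (3, -1, -3); (5, 5, 3) → (-5, 5, 3)

image vertices: (3, -1, -3), (-5, 5, 3)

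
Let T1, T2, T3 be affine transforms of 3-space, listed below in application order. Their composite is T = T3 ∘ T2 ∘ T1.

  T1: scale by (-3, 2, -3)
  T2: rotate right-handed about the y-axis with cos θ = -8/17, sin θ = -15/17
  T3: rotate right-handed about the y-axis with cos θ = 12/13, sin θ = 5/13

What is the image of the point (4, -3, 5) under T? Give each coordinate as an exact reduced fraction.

T(p) = (3552/221, -6, -2325/221)

T1 scale by (-3, 2, -3): (4, -3, 5) → (-12, -6, -15)
T2 rotate right-handed about the y-axis with cos θ = -8/17, sin θ = -15/17: (-12, -6, -15) → (321/17, -6, -60/17)
T3 rotate right-handed about the y-axis with cos θ = 12/13, sin θ = 5/13: (321/17, -6, -60/17) → (3552/221, -6, -2325/221)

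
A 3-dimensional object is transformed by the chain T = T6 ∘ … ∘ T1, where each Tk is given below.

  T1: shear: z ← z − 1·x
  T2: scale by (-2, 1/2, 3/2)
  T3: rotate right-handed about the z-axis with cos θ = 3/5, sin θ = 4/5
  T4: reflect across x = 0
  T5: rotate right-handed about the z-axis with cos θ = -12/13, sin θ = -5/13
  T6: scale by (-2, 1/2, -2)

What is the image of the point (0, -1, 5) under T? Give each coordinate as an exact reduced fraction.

T1 shear: z ← z − 1·x: (0, -1, 5) → (0, -1, 5)
T2 scale by (-2, 1/2, 3/2): (0, -1, 5) → (0, -1/2, 15/2)
T3 rotate right-handed about the z-axis with cos θ = 3/5, sin θ = 4/5: (0, -1/2, 15/2) → (2/5, -3/10, 15/2)
T4 reflect across x = 0: (2/5, -3/10, 15/2) → (-2/5, -3/10, 15/2)
T5 rotate right-handed about the z-axis with cos θ = -12/13, sin θ = -5/13: (-2/5, -3/10, 15/2) → (33/130, 28/65, 15/2)
T6 scale by (-2, 1/2, -2): (33/130, 28/65, 15/2) → (-33/65, 14/65, -15)

T(p) = (-33/65, 14/65, -15)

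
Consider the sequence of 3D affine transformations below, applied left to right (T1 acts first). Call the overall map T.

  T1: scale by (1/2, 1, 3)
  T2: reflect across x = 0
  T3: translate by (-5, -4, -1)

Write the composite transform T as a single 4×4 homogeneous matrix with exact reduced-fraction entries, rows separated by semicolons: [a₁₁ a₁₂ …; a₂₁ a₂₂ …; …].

T = [-1/2 0 0 -5; 0 1 0 -4; 0 0 3 -1; 0 0 0 1]

T1 = [1/2 0 0 0; 0 1 0 0; 0 0 3 0; 0 0 0 1]
T2·T1 = [-1/2 0 0 0; 0 1 0 0; 0 0 3 0; 0 0 0 1]
T3·…·T1 = [-1/2 0 0 -5; 0 1 0 -4; 0 0 3 -1; 0 0 0 1]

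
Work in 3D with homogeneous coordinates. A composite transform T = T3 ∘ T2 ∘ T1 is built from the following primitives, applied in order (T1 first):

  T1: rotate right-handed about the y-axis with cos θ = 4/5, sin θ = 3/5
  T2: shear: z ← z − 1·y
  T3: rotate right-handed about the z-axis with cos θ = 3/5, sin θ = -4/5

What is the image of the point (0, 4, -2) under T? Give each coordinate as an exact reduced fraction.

T(p) = (62/25, 84/25, -28/5)

T1 rotate right-handed about the y-axis with cos θ = 4/5, sin θ = 3/5: (0, 4, -2) → (-6/5, 4, -8/5)
T2 shear: z ← z − 1·y: (-6/5, 4, -8/5) → (-6/5, 4, -28/5)
T3 rotate right-handed about the z-axis with cos θ = 3/5, sin θ = -4/5: (-6/5, 4, -28/5) → (62/25, 84/25, -28/5)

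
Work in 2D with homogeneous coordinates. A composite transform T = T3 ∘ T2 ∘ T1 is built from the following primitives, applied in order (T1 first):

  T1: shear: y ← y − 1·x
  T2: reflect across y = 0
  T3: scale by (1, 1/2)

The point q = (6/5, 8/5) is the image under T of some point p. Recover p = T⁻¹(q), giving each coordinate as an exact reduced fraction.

p = (6/5, -2)

T1 = [1 0 0; -1 1 0; 0 0 1]
T2·T1 = [1 0 0; 1 -1 0; 0 0 1]
T3·…·T1 = [1 0 0; 1/2 -1/2 0; 0 0 1]
det M = -1/2; M⁻¹ = [1 0 0; 1 -2 0; 0 0 1]
M⁻¹ · (6/5, 8/5)ᵀ = (6/5, -2)ᵀ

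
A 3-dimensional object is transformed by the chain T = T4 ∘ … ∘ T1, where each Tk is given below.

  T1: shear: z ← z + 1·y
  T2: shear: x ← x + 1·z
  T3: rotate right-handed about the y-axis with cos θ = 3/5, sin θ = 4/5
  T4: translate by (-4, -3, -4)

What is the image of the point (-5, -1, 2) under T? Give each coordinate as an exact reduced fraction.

T1 shear: z ← z + 1·y: (-5, -1, 2) → (-5, -1, 1)
T2 shear: x ← x + 1·z: (-5, -1, 1) → (-4, -1, 1)
T3 rotate right-handed about the y-axis with cos θ = 3/5, sin θ = 4/5: (-4, -1, 1) → (-8/5, -1, 19/5)
T4 translate by (-4, -3, -4): (-8/5, -1, 19/5) → (-28/5, -4, -1/5)

T(p) = (-28/5, -4, -1/5)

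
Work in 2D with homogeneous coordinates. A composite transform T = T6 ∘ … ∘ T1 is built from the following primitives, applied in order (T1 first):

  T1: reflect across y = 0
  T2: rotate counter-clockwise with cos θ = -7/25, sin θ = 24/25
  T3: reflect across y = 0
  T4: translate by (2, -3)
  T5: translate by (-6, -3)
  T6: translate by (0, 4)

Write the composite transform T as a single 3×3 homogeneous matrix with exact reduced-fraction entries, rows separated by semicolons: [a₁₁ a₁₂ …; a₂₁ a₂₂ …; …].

T = [-7/25 24/25 -4; -24/25 -7/25 -2; 0 0 1]

T1 = [1 0 0; 0 -1 0; 0 0 1]
T2·T1 = [-7/25 24/25 0; 24/25 7/25 0; 0 0 1]
T3·…·T1 = [-7/25 24/25 0; -24/25 -7/25 0; 0 0 1]
T4·…·T1 = [-7/25 24/25 2; -24/25 -7/25 -3; 0 0 1]
T5·…·T1 = [-7/25 24/25 -4; -24/25 -7/25 -6; 0 0 1]
T6·…·T1 = [-7/25 24/25 -4; -24/25 -7/25 -2; 0 0 1]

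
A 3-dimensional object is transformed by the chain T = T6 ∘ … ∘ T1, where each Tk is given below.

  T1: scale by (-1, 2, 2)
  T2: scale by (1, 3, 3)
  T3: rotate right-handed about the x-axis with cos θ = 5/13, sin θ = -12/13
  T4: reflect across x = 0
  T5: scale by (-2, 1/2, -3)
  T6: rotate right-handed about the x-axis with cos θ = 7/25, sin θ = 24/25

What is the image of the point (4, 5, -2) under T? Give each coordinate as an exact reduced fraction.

T1 scale by (-1, 2, 2): (4, 5, -2) → (-4, 10, -4)
T2 scale by (1, 3, 3): (-4, 10, -4) → (-4, 30, -12)
T3 rotate right-handed about the x-axis with cos θ = 5/13, sin θ = -12/13: (-4, 30, -12) → (-4, 6/13, -420/13)
T4 reflect across x = 0: (-4, 6/13, -420/13) → (4, 6/13, -420/13)
T5 scale by (-2, 1/2, -3): (4, 6/13, -420/13) → (-8, 3/13, 1260/13)
T6 rotate right-handed about the x-axis with cos θ = 7/25, sin θ = 24/25: (-8, 3/13, 1260/13) → (-8, -30219/325, 684/25)

T(p) = (-8, -30219/325, 684/25)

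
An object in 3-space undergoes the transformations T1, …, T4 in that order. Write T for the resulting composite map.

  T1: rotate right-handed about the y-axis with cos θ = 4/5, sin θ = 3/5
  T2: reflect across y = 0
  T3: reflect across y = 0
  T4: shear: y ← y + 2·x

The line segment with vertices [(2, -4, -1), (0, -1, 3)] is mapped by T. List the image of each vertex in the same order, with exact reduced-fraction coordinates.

T1 rotate right-handed about the y-axis with cos θ = 4/5, sin θ = 3/5: (2, -4, -1) → (1, -4, -2); (0, -1, 3) → (9/5, -1, 12/5)
T2 reflect across y = 0: (1, -4, -2) → (1, 4, -2); (9/5, -1, 12/5) → (9/5, 1, 12/5)
T3 reflect across y = 0: (1, 4, -2) → (1, -4, -2); (9/5, 1, 12/5) → (9/5, -1, 12/5)
T4 shear: y ← y + 2·x: (1, -4, -2) → (1, -2, -2); (9/5, -1, 12/5) → (9/5, 13/5, 12/5)

image vertices: (1, -2, -2), (9/5, 13/5, 12/5)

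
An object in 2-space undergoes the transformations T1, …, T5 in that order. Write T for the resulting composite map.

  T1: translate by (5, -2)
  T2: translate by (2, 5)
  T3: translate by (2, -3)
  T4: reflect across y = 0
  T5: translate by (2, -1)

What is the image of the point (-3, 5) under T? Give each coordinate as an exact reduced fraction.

T(p) = (8, -6)

T1 translate by (5, -2): (-3, 5) → (2, 3)
T2 translate by (2, 5): (2, 3) → (4, 8)
T3 translate by (2, -3): (4, 8) → (6, 5)
T4 reflect across y = 0: (6, 5) → (6, -5)
T5 translate by (2, -1): (6, -5) → (8, -6)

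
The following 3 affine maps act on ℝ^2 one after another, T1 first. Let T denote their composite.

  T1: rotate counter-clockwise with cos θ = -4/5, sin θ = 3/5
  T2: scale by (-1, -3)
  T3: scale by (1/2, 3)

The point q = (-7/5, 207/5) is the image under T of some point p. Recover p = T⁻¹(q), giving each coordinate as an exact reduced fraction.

T1 = [-4/5 -3/5 0; 3/5 -4/5 0; 0 0 1]
T2·T1 = [4/5 3/5 0; -9/5 12/5 0; 0 0 1]
T3·…·T1 = [2/5 3/10 0; -27/5 36/5 0; 0 0 1]
det M = 9/2; M⁻¹ = [8/5 -1/15 0; 6/5 4/45 0; 0 0 1]
M⁻¹ · (-7/5, 207/5)ᵀ = (-5, 2)ᵀ

p = (-5, 2)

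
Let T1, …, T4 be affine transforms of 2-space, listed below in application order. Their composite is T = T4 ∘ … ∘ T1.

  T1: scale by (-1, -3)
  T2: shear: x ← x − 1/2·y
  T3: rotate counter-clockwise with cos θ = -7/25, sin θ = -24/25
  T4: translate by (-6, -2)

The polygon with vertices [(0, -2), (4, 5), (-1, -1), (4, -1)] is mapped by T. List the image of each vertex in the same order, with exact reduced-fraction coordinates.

T1 scale by (-1, -3): (0, -2) → (0, 6); (4, 5) → (-4, -15); (-1, -1) → (1, 3); (4, -1) → (-4, 3)
T2 shear: x ← x − 1/2·y: (0, 6) → (-3, 6); (-4, -15) → (7/2, -15); (1, 3) → (-1/2, 3); (-4, 3) → (-11/2, 3)
T3 rotate counter-clockwise with cos θ = -7/25, sin θ = -24/25: (-3, 6) → (33/5, 6/5); (7/2, -15) → (-769/50, 21/25); (-1/2, 3) → (151/50, -9/25); (-11/2, 3) → (221/50, 111/25)
T4 translate by (-6, -2): (33/5, 6/5) → (3/5, -4/5); (-769/50, 21/25) → (-1069/50, -29/25); (151/50, -9/25) → (-149/50, -59/25); (221/50, 111/25) → (-79/50, 61/25)

image vertices: (3/5, -4/5), (-1069/50, -29/25), (-149/50, -59/25), (-79/50, 61/25)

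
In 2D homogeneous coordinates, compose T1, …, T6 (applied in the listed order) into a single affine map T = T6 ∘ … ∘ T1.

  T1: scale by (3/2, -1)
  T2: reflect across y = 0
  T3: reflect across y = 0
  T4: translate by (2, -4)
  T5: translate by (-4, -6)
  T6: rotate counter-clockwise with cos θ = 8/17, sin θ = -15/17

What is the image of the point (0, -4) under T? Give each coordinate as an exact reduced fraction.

T(p) = (-106/17, -18/17)

T1 scale by (3/2, -1): (0, -4) → (0, 4)
T2 reflect across y = 0: (0, 4) → (0, -4)
T3 reflect across y = 0: (0, -4) → (0, 4)
T4 translate by (2, -4): (0, 4) → (2, 0)
T5 translate by (-4, -6): (2, 0) → (-2, -6)
T6 rotate counter-clockwise with cos θ = 8/17, sin θ = -15/17: (-2, -6) → (-106/17, -18/17)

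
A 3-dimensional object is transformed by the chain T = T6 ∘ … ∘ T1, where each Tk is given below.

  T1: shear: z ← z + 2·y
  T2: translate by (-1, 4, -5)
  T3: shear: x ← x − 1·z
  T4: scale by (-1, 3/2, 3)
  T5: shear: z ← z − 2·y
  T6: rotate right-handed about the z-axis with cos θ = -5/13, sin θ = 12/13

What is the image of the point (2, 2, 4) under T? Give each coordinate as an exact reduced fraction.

T1 shear: z ← z + 2·y: (2, 2, 4) → (2, 2, 8)
T2 translate by (-1, 4, -5): (2, 2, 8) → (1, 6, 3)
T3 shear: x ← x − 1·z: (1, 6, 3) → (-2, 6, 3)
T4 scale by (-1, 3/2, 3): (-2, 6, 3) → (2, 9, 9)
T5 shear: z ← z − 2·y: (2, 9, 9) → (2, 9, -9)
T6 rotate right-handed about the z-axis with cos θ = -5/13, sin θ = 12/13: (2, 9, -9) → (-118/13, -21/13, -9)

T(p) = (-118/13, -21/13, -9)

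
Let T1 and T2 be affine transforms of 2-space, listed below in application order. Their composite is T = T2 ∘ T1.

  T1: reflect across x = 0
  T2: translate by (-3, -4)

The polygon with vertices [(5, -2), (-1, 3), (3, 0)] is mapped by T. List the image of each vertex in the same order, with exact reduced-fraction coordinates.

image vertices: (-8, -6), (-2, -1), (-6, -4)

T1 reflect across x = 0: (5, -2) → (-5, -2); (-1, 3) → (1, 3); (3, 0) → (-3, 0)
T2 translate by (-3, -4): (-5, -2) → (-8, -6); (1, 3) → (-2, -1); (-3, 0) → (-6, -4)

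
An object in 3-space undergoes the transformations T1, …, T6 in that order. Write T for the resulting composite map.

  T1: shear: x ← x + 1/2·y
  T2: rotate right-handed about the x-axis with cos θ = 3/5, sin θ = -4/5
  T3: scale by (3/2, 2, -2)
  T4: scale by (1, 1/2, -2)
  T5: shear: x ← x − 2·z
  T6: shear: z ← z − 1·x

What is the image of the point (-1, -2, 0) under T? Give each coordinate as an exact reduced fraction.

T(p) = (-79/5, -6/5, 111/5)

T1 shear: x ← x + 1/2·y: (-1, -2, 0) → (-2, -2, 0)
T2 rotate right-handed about the x-axis with cos θ = 3/5, sin θ = -4/5: (-2, -2, 0) → (-2, -6/5, 8/5)
T3 scale by (3/2, 2, -2): (-2, -6/5, 8/5) → (-3, -12/5, -16/5)
T4 scale by (1, 1/2, -2): (-3, -12/5, -16/5) → (-3, -6/5, 32/5)
T5 shear: x ← x − 2·z: (-3, -6/5, 32/5) → (-79/5, -6/5, 32/5)
T6 shear: z ← z − 1·x: (-79/5, -6/5, 32/5) → (-79/5, -6/5, 111/5)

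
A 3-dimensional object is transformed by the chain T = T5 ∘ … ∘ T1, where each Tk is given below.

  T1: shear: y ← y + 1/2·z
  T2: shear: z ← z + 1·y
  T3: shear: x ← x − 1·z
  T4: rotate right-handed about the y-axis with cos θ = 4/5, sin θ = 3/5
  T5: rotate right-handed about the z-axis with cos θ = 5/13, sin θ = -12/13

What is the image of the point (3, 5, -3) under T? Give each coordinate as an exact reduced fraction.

T(p) = (107/26, -101/130, -11/10)

T1 shear: y ← y + 1/2·z: (3, 5, -3) → (3, 7/2, -3)
T2 shear: z ← z + 1·y: (3, 7/2, -3) → (3, 7/2, 1/2)
T3 shear: x ← x − 1·z: (3, 7/2, 1/2) → (5/2, 7/2, 1/2)
T4 rotate right-handed about the y-axis with cos θ = 4/5, sin θ = 3/5: (5/2, 7/2, 1/2) → (23/10, 7/2, -11/10)
T5 rotate right-handed about the z-axis with cos θ = 5/13, sin θ = -12/13: (23/10, 7/2, -11/10) → (107/26, -101/130, -11/10)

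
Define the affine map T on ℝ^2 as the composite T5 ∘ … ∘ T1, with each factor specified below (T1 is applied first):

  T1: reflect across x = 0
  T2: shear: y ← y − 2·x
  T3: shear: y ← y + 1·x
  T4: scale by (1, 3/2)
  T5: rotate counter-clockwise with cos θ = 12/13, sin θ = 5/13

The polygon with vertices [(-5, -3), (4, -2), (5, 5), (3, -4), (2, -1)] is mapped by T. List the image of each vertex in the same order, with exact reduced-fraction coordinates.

T1 reflect across x = 0: (-5, -3) → (5, -3); (4, -2) → (-4, -2); (5, 5) → (-5, 5); (3, -4) → (-3, -4); (2, -1) → (-2, -1)
T2 shear: y ← y − 2·x: (5, -3) → (5, -13); (-4, -2) → (-4, 6); (-5, 5) → (-5, 15); (-3, -4) → (-3, 2); (-2, -1) → (-2, 3)
T3 shear: y ← y + 1·x: (5, -13) → (5, -8); (-4, 6) → (-4, 2); (-5, 15) → (-5, 10); (-3, 2) → (-3, -1); (-2, 3) → (-2, 1)
T4 scale by (1, 3/2): (5, -8) → (5, -12); (-4, 2) → (-4, 3); (-5, 10) → (-5, 15); (-3, -1) → (-3, -3/2); (-2, 1) → (-2, 3/2)
T5 rotate counter-clockwise with cos θ = 12/13, sin θ = 5/13: (5, -12) → (120/13, -119/13); (-4, 3) → (-63/13, 16/13); (-5, 15) → (-135/13, 155/13); (-3, -3/2) → (-57/26, -33/13); (-2, 3/2) → (-63/26, 8/13)

image vertices: (120/13, -119/13), (-63/13, 16/13), (-135/13, 155/13), (-57/26, -33/13), (-63/26, 8/13)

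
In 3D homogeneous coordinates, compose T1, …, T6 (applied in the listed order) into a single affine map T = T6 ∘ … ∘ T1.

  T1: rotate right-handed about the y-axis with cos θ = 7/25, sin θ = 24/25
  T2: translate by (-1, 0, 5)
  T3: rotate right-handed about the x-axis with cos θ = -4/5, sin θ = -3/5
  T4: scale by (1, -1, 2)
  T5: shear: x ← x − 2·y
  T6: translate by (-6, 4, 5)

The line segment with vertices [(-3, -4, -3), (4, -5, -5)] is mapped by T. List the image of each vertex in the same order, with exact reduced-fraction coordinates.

image vertices: (516/125, -428/125, -183/125), (-371/125, 18/125, 1423/125)

T1 rotate right-handed about the y-axis with cos θ = 7/25, sin θ = 24/25: (-3, -4, -3) → (-93/25, -4, 51/25); (4, -5, -5) → (-92/25, -5, -131/25)
T2 translate by (-1, 0, 5): (-93/25, -4, 51/25) → (-118/25, -4, 176/25); (-92/25, -5, -131/25) → (-117/25, -5, -6/25)
T3 rotate right-handed about the x-axis with cos θ = -4/5, sin θ = -3/5: (-118/25, -4, 176/25) → (-118/25, 928/125, -404/125); (-117/25, -5, -6/25) → (-117/25, 482/125, 399/125)
T4 scale by (1, -1, 2): (-118/25, 928/125, -404/125) → (-118/25, -928/125, -808/125); (-117/25, 482/125, 399/125) → (-117/25, -482/125, 798/125)
T5 shear: x ← x − 2·y: (-118/25, -928/125, -808/125) → (1266/125, -928/125, -808/125); (-117/25, -482/125, 798/125) → (379/125, -482/125, 798/125)
T6 translate by (-6, 4, 5): (1266/125, -928/125, -808/125) → (516/125, -428/125, -183/125); (379/125, -482/125, 798/125) → (-371/125, 18/125, 1423/125)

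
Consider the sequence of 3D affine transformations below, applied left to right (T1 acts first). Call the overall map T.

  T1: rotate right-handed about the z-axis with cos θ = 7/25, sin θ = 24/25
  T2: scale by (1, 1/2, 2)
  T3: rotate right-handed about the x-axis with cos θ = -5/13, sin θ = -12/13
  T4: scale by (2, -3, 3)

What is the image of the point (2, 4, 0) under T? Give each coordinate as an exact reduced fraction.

T1 rotate right-handed about the z-axis with cos θ = 7/25, sin θ = 24/25: (2, 4, 0) → (-82/25, 76/25, 0)
T2 scale by (1, 1/2, 2): (-82/25, 76/25, 0) → (-82/25, 38/25, 0)
T3 rotate right-handed about the x-axis with cos θ = -5/13, sin θ = -12/13: (-82/25, 38/25, 0) → (-82/25, -38/65, -456/325)
T4 scale by (2, -3, 3): (-82/25, -38/65, -456/325) → (-164/25, 114/65, -1368/325)

T(p) = (-164/25, 114/65, -1368/325)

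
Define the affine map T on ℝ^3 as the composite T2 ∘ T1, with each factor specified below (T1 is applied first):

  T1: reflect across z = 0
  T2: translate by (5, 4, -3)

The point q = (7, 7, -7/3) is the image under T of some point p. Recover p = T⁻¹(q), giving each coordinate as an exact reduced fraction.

p = (2, 3, -2/3)

T1 = [1 0 0 0; 0 1 0 0; 0 0 -1 0; 0 0 0 1]
T2·T1 = [1 0 0 5; 0 1 0 4; 0 0 -1 -3; 0 0 0 1]
det M = -1; M⁻¹ = [1 0 0 -5; 0 1 0 -4; 0 0 -1 -3; 0 0 0 1]
M⁻¹ · (7, 7, -7/3)ᵀ = (2, 3, -2/3)ᵀ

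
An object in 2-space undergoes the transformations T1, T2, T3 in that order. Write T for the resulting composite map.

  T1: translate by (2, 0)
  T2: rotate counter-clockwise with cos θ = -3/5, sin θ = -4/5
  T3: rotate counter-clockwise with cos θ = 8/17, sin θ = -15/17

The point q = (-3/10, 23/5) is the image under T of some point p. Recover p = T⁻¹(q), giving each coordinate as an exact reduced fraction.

p = (-1, -9/2)

T1 = [1 0 2; 0 1 0; 0 0 1]
T2·T1 = [-3/5 4/5 -6/5; -4/5 -3/5 -8/5; 0 0 1]
T3·…·T1 = [-84/85 -13/85 -168/85; 13/85 -84/85 26/85; 0 0 1]
det M = 1; M⁻¹ = [-84/85 13/85 -2; -13/85 -84/85 0; 0 0 1]
M⁻¹ · (-3/10, 23/5)ᵀ = (-1, -9/2)ᵀ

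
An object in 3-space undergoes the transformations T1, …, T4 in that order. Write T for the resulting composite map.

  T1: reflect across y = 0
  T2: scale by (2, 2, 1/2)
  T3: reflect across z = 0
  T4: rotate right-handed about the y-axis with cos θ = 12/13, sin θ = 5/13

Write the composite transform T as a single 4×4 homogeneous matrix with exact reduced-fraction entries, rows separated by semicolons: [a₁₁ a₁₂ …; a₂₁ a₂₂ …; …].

T1 = [1 0 0 0; 0 -1 0 0; 0 0 1 0; 0 0 0 1]
T2·T1 = [2 0 0 0; 0 -2 0 0; 0 0 1/2 0; 0 0 0 1]
T3·…·T1 = [2 0 0 0; 0 -2 0 0; 0 0 -1/2 0; 0 0 0 1]
T4·…·T1 = [24/13 0 -5/26 0; 0 -2 0 0; -10/13 0 -6/13 0; 0 0 0 1]

T = [24/13 0 -5/26 0; 0 -2 0 0; -10/13 0 -6/13 0; 0 0 0 1]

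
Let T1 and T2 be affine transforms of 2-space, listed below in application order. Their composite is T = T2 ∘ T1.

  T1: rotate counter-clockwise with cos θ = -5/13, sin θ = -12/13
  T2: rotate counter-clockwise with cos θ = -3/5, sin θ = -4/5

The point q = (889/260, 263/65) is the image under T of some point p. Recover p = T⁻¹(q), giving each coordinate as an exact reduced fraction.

T1 = [-5/13 12/13 0; -12/13 -5/13 0; 0 0 1]
T2·T1 = [-33/65 -56/65 0; 56/65 -33/65 0; 0 0 1]
det M = 1; M⁻¹ = [-33/65 56/65 0; -56/65 -33/65 0; 0 0 1]
M⁻¹ · (889/260, 263/65)ᵀ = (7/4, -5)ᵀ

p = (7/4, -5)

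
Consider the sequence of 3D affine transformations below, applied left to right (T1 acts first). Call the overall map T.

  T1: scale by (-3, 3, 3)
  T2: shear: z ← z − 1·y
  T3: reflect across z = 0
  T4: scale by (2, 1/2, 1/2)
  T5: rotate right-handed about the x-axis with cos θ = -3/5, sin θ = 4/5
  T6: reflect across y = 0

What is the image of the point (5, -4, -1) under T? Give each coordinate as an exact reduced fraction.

T(p) = (-30, -36/5, -21/10)

T1 scale by (-3, 3, 3): (5, -4, -1) → (-15, -12, -3)
T2 shear: z ← z − 1·y: (-15, -12, -3) → (-15, -12, 9)
T3 reflect across z = 0: (-15, -12, 9) → (-15, -12, -9)
T4 scale by (2, 1/2, 1/2): (-15, -12, -9) → (-30, -6, -9/2)
T5 rotate right-handed about the x-axis with cos θ = -3/5, sin θ = 4/5: (-30, -6, -9/2) → (-30, 36/5, -21/10)
T6 reflect across y = 0: (-30, 36/5, -21/10) → (-30, -36/5, -21/10)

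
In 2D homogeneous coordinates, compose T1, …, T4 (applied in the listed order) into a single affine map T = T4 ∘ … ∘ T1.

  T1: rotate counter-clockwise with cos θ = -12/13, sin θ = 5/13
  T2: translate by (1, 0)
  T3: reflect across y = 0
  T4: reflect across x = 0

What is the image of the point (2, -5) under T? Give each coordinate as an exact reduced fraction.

T1 rotate counter-clockwise with cos θ = -12/13, sin θ = 5/13: (2, -5) → (1/13, 70/13)
T2 translate by (1, 0): (1/13, 70/13) → (14/13, 70/13)
T3 reflect across y = 0: (14/13, 70/13) → (14/13, -70/13)
T4 reflect across x = 0: (14/13, -70/13) → (-14/13, -70/13)

T(p) = (-14/13, -70/13)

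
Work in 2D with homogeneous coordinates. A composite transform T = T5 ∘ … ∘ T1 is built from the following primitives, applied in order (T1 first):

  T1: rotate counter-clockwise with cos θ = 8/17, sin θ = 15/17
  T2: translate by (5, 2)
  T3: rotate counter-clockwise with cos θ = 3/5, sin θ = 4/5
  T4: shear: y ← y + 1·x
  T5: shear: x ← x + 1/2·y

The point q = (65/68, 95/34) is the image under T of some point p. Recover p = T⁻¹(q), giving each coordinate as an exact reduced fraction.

p = (-1, 5/2)

T1 = [8/17 -15/17 0; 15/17 8/17 0; 0 0 1]
T2·T1 = [8/17 -15/17 5; 15/17 8/17 2; 0 0 1]
T3·…·T1 = [-36/85 -77/85 7/5; 77/85 -36/85 26/5; 0 0 1]
T4·…·T1 = [-36/85 -77/85 7/5; 41/85 -113/85 33/5; 0 0 1]
T5·…·T1 = [-31/170 -267/170 47/10; 41/85 -113/85 33/5; 0 0 1]
det M = 1; M⁻¹ = [-113/85 267/170 -70/17; -41/85 -31/170 59/17; 0 0 1]
M⁻¹ · (65/68, 95/34)ᵀ = (-1, 5/2)ᵀ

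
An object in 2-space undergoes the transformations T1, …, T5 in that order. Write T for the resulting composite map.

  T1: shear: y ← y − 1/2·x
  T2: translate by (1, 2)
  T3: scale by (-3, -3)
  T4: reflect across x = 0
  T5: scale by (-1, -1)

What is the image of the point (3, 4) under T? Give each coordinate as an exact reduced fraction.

T(p) = (-12, 27/2)

T1 shear: y ← y − 1/2·x: (3, 4) → (3, 5/2)
T2 translate by (1, 2): (3, 5/2) → (4, 9/2)
T3 scale by (-3, -3): (4, 9/2) → (-12, -27/2)
T4 reflect across x = 0: (-12, -27/2) → (12, -27/2)
T5 scale by (-1, -1): (12, -27/2) → (-12, 27/2)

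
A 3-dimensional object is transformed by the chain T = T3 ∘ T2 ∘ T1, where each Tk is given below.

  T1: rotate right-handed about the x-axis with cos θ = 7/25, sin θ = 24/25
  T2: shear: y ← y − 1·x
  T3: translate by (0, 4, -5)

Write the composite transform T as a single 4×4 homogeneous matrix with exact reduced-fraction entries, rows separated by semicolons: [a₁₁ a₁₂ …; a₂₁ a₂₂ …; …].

T1 = [1 0 0 0; 0 7/25 -24/25 0; 0 24/25 7/25 0; 0 0 0 1]
T2·T1 = [1 0 0 0; -1 7/25 -24/25 0; 0 24/25 7/25 0; 0 0 0 1]
T3·…·T1 = [1 0 0 0; -1 7/25 -24/25 4; 0 24/25 7/25 -5; 0 0 0 1]

T = [1 0 0 0; -1 7/25 -24/25 4; 0 24/25 7/25 -5; 0 0 0 1]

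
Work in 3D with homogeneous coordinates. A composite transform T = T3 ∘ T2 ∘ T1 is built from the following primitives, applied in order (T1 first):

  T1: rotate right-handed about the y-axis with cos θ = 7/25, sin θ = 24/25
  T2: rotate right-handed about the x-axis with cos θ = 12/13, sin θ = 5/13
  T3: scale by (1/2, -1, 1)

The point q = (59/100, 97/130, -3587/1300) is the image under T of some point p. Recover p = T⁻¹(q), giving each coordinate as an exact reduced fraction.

T1 = [7/25 0 24/25 0; 0 1 0 0; -24/25 0 7/25 0; 0 0 0 1]
T2·T1 = [7/25 0 24/25 0; 24/65 12/13 -7/65 0; -288/325 5/13 84/325 0; 0 0 0 1]
T3·…·T1 = [7/50 0 12/25 0; -24/65 -12/13 7/65 0; -288/325 5/13 84/325 0; 0 0 0 1]
det M = -1/2; M⁻¹ = [14/25 -24/65 -288/325 0; 0 -12/13 5/13 0; 48/25 7/65 84/325 0; 0 0 0 1]
M⁻¹ · (59/100, 97/130, -3587/1300)ᵀ = (5/2, -7/4, 1/2)ᵀ

p = (5/2, -7/4, 1/2)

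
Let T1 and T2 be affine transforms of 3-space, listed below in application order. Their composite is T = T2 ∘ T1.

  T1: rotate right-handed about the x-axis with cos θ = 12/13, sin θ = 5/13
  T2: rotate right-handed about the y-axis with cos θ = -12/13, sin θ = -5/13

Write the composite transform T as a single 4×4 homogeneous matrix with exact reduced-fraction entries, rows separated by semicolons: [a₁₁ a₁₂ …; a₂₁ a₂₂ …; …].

T = [-12/13 -25/169 -60/169 0; 0 12/13 -5/13 0; 5/13 -60/169 -144/169 0; 0 0 0 1]

T1 = [1 0 0 0; 0 12/13 -5/13 0; 0 5/13 12/13 0; 0 0 0 1]
T2·T1 = [-12/13 -25/169 -60/169 0; 0 12/13 -5/13 0; 5/13 -60/169 -144/169 0; 0 0 0 1]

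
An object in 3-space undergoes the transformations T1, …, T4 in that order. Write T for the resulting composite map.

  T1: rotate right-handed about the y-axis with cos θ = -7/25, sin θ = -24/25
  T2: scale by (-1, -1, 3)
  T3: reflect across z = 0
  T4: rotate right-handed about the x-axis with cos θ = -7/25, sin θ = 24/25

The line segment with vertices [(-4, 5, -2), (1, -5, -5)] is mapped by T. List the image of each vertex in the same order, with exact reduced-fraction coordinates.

image vertices: (-76/25, -5029/625, -4722/625), (-113/25, 3373/625, 4239/625)

T1 rotate right-handed about the y-axis with cos θ = -7/25, sin θ = -24/25: (-4, 5, -2) → (76/25, 5, -82/25); (1, -5, -5) → (113/25, -5, 59/25)
T2 scale by (-1, -1, 3): (76/25, 5, -82/25) → (-76/25, -5, -246/25); (113/25, -5, 59/25) → (-113/25, 5, 177/25)
T3 reflect across z = 0: (-76/25, -5, -246/25) → (-76/25, -5, 246/25); (-113/25, 5, 177/25) → (-113/25, 5, -177/25)
T4 rotate right-handed about the x-axis with cos θ = -7/25, sin θ = 24/25: (-76/25, -5, 246/25) → (-76/25, -5029/625, -4722/625); (-113/25, 5, -177/25) → (-113/25, 3373/625, 4239/625)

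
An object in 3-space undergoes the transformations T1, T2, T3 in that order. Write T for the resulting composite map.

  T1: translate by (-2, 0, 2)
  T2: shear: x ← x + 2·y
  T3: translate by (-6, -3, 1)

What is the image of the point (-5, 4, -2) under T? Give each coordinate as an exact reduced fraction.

T1 translate by (-2, 0, 2): (-5, 4, -2) → (-7, 4, 0)
T2 shear: x ← x + 2·y: (-7, 4, 0) → (1, 4, 0)
T3 translate by (-6, -3, 1): (1, 4, 0) → (-5, 1, 1)

T(p) = (-5, 1, 1)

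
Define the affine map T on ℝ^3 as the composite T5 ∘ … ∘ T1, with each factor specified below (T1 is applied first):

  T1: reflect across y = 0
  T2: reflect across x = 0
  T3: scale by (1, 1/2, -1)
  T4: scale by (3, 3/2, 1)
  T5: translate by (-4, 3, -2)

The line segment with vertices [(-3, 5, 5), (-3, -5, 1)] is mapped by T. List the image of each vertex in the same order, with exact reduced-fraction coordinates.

T1 reflect across y = 0: (-3, 5, 5) → (-3, -5, 5); (-3, -5, 1) → (-3, 5, 1)
T2 reflect across x = 0: (-3, -5, 5) → (3, -5, 5); (-3, 5, 1) → (3, 5, 1)
T3 scale by (1, 1/2, -1): (3, -5, 5) → (3, -5/2, -5); (3, 5, 1) → (3, 5/2, -1)
T4 scale by (3, 3/2, 1): (3, -5/2, -5) → (9, -15/4, -5); (3, 5/2, -1) → (9, 15/4, -1)
T5 translate by (-4, 3, -2): (9, -15/4, -5) → (5, -3/4, -7); (9, 15/4, -1) → (5, 27/4, -3)

image vertices: (5, -3/4, -7), (5, 27/4, -3)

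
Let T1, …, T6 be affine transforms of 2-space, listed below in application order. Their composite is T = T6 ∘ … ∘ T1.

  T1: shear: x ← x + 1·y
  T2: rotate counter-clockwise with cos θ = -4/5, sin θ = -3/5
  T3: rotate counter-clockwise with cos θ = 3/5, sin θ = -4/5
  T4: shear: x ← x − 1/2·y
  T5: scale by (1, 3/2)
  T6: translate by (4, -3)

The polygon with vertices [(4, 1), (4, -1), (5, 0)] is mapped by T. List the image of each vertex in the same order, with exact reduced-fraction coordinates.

image vertices: (-13/10, -117/50), (1/2, -3/10), (-3/2, -9/10)

T1 shear: x ← x + 1·y: (4, 1) → (5, 1); (4, -1) → (3, -1); (5, 0) → (5, 0)
T2 rotate counter-clockwise with cos θ = -4/5, sin θ = -3/5: (5, 1) → (-17/5, -19/5); (3, -1) → (-3, -1); (5, 0) → (-4, -3)
T3 rotate counter-clockwise with cos θ = 3/5, sin θ = -4/5: (-17/5, -19/5) → (-127/25, 11/25); (-3, -1) → (-13/5, 9/5); (-4, -3) → (-24/5, 7/5)
T4 shear: x ← x − 1/2·y: (-127/25, 11/25) → (-53/10, 11/25); (-13/5, 9/5) → (-7/2, 9/5); (-24/5, 7/5) → (-11/2, 7/5)
T5 scale by (1, 3/2): (-53/10, 11/25) → (-53/10, 33/50); (-7/2, 9/5) → (-7/2, 27/10); (-11/2, 7/5) → (-11/2, 21/10)
T6 translate by (4, -3): (-53/10, 33/50) → (-13/10, -117/50); (-7/2, 27/10) → (1/2, -3/10); (-11/2, 21/10) → (-3/2, -9/10)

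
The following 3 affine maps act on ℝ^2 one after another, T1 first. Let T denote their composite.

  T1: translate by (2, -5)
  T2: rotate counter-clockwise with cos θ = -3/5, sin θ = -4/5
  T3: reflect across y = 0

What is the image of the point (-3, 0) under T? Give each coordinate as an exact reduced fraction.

T(p) = (-17/5, -19/5)

T1 translate by (2, -5): (-3, 0) → (-1, -5)
T2 rotate counter-clockwise with cos θ = -3/5, sin θ = -4/5: (-1, -5) → (-17/5, 19/5)
T3 reflect across y = 0: (-17/5, 19/5) → (-17/5, -19/5)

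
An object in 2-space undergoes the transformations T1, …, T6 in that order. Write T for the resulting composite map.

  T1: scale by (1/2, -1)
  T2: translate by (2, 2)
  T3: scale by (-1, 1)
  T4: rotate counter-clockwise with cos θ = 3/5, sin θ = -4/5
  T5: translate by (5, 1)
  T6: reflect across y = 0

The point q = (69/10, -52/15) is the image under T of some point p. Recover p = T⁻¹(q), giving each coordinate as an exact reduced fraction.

p = (-7/3, -1)

T1 = [1/2 0 0; 0 -1 0; 0 0 1]
T2·T1 = [1/2 0 2; 0 -1 2; 0 0 1]
T3·…·T1 = [-1/2 0 -2; 0 -1 2; 0 0 1]
T4·…·T1 = [-3/10 -4/5 2/5; 2/5 -3/5 14/5; 0 0 1]
T5·…·T1 = [-3/10 -4/5 27/5; 2/5 -3/5 19/5; 0 0 1]
T6·…·T1 = [-3/10 -4/5 27/5; -2/5 3/5 -19/5; 0 0 1]
det M = -1/2; M⁻¹ = [-6/5 -8/5 2/5; -4/5 3/5 33/5; 0 0 1]
M⁻¹ · (69/10, -52/15)ᵀ = (-7/3, -1)ᵀ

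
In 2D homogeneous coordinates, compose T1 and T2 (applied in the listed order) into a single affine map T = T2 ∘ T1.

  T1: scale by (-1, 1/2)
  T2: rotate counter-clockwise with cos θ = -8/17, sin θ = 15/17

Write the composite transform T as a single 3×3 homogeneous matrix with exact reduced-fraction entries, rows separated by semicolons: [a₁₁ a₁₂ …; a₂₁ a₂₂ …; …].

T1 = [-1 0 0; 0 1/2 0; 0 0 1]
T2·T1 = [8/17 -15/34 0; -15/17 -4/17 0; 0 0 1]

T = [8/17 -15/34 0; -15/17 -4/17 0; 0 0 1]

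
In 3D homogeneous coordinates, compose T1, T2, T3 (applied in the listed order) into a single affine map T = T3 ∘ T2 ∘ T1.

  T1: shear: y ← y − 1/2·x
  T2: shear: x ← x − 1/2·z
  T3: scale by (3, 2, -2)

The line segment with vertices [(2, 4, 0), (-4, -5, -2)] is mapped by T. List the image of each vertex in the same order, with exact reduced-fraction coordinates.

T1 shear: y ← y − 1/2·x: (2, 4, 0) → (2, 3, 0); (-4, -5, -2) → (-4, -3, -2)
T2 shear: x ← x − 1/2·z: (2, 3, 0) → (2, 3, 0); (-4, -3, -2) → (-3, -3, -2)
T3 scale by (3, 2, -2): (2, 3, 0) → (6, 6, 0); (-3, -3, -2) → (-9, -6, 4)

image vertices: (6, 6, 0), (-9, -6, 4)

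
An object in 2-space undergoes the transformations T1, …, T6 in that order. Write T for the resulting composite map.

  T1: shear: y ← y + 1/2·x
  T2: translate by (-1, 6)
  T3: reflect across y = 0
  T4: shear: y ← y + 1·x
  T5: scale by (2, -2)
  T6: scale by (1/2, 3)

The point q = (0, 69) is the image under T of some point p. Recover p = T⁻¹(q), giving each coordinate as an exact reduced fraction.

T1 = [1 0 0; 1/2 1 0; 0 0 1]
T2·T1 = [1 0 -1; 1/2 1 6; 0 0 1]
T3·…·T1 = [1 0 -1; -1/2 -1 -6; 0 0 1]
T4·…·T1 = [1 0 -1; 1/2 -1 -7; 0 0 1]
T5·…·T1 = [2 0 -2; -1 2 14; 0 0 1]
T6·…·T1 = [1 0 -1; -3 6 42; 0 0 1]
det M = 6; M⁻¹ = [1 0 1; 1/2 1/6 -13/2; 0 0 1]
M⁻¹ · (0, 69)ᵀ = (1, 5)ᵀ

p = (1, 5)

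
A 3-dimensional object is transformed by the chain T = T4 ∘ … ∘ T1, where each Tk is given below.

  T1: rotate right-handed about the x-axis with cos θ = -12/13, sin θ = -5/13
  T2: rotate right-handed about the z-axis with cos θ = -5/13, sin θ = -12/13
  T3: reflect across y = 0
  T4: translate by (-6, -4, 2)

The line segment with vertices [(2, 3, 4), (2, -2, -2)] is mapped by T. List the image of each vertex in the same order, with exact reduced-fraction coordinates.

T1 rotate right-handed about the x-axis with cos θ = -12/13, sin θ = -5/13: (2, 3, 4) → (2, -16/13, -63/13); (2, -2, -2) → (2, 14/13, 34/13)
T2 rotate right-handed about the z-axis with cos θ = -5/13, sin θ = -12/13: (2, -16/13, -63/13) → (-322/169, -232/169, -63/13); (2, 14/13, 34/13) → (38/169, -382/169, 34/13)
T3 reflect across y = 0: (-322/169, -232/169, -63/13) → (-322/169, 232/169, -63/13); (38/169, -382/169, 34/13) → (38/169, 382/169, 34/13)
T4 translate by (-6, -4, 2): (-322/169, 232/169, -63/13) → (-1336/169, -444/169, -37/13); (38/169, 382/169, 34/13) → (-976/169, -294/169, 60/13)

image vertices: (-1336/169, -444/169, -37/13), (-976/169, -294/169, 60/13)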